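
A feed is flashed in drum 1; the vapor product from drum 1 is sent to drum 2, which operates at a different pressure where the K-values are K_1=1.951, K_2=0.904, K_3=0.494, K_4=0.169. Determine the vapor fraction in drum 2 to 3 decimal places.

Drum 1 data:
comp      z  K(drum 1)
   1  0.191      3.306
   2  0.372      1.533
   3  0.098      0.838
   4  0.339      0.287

V/F (drum 2) = 0.222

Drum 1:
Rachford–Rice: g(ψ₁) = Σ zᵢ(Kᵢ−1)/(1+ψ₁(Kᵢ−1)) = 0.
Check two-phase: ΣzᵢKᵢ = 1.381 > 1 and Σzᵢ/Kᵢ = 1.599 > 1, so g(0) = 0.381 > 0 and g(1) = -0.599 < 0.
Iterate (Newton) starting at ψ₁ = 0.41:
  ψ₁ = 0.410: g = 0.0306, g' = -0.687 → ψ₁ = 0.455
  ψ₁ = 0.455: g = -0.0001, g' = -0.691 → ψ₁ = 0.454
Converged at ψ₁ = 0.454.
Drum-1 compositions:
  1: x = 0.093, y = 0.308
  2: x = 0.299, y = 0.459
  3: x = 0.106, y = 0.089
  4: x = 0.501, y = 0.144
Drum-2 feed = drum-1 vapor: z₂ = (0.3083, 0.4591, 0.0886, 0.1439).
Drum 2:
Material balance + equilibrium reduce to Σ zᵢ(Kᵢ−1)/(1+ψ₂(Kᵢ−1)) = 0.
g(0) = ΣzᵢKᵢ − 1 = 0.085 and g(1) = 1 − Σzᵢ/Kᵢ = -0.697, so a root lies in (0, 1).
Newton iteration, ψ₂⁰ = 0.54:
  ψ₂ = 0.540: g = -0.1314, g' = -0.496 → ψ₂ = 0.275
  ψ₂ = 0.275: g = -0.0201, g' = -0.377 → ψ₂ = 0.222
Converged at ψ₂ = 0.222.
  1: x = 0.255, y = 0.497
  2: x = 0.469, y = 0.424
  3: x = 0.100, y = 0.049
  4: x = 0.176, y = 0.030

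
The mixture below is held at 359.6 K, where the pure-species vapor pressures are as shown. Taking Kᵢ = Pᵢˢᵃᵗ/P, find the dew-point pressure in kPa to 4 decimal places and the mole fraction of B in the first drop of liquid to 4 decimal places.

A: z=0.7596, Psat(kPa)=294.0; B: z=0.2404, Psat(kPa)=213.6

Pdew = 269.6042 kPa, x_B = 0.3034

At the dew point ψ → 1, so Σzᵢ/Kᵢ = 1 with Kᵢ = Pᵢˢᵃᵗ/P ⇒ 1/P = Σzᵢ/Pᵢˢᵃᵗ.
1/P = 0.7596/294.0 + 0.2404/213.6 = 0.0037091 ⇒ P = 269.6042 kPa
xᵢ = zᵢP/Pᵢˢᵃᵗ ⇒ x_B = 0.2404·269.6042/213.6 = 0.3034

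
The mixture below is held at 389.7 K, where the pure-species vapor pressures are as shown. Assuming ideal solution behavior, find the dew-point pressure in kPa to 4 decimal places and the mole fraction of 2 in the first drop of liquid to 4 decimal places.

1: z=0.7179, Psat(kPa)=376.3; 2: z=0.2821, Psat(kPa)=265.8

Pdew = 336.8012 kPa, x_2 = 0.3575

At the dew point ψ → 1, so Σzᵢ/Kᵢ = 1 with Kᵢ = Pᵢˢᵃᵗ/P ⇒ 1/P = Σzᵢ/Pᵢˢᵃᵗ.
1/P = 0.7179/376.3 + 0.2821/265.8 = 0.0029691 ⇒ P = 336.8012 kPa
xᵢ = zᵢP/Pᵢˢᵃᵗ ⇒ x_2 = 0.2821·336.8012/265.8 = 0.3575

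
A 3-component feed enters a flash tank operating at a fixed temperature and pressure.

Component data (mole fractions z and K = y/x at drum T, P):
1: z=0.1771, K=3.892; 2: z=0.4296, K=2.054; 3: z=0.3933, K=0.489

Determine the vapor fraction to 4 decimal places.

ψ = 0.9041

Material balance + equilibrium reduce to Σ zᵢ(Kᵢ−1)/(1+ψ(Kᵢ−1)) = 0.
g(0) = ΣzᵢKᵢ − 1 = 0.7640 and g(1) = 1 − Σzᵢ/Kᵢ = -0.0590, so a root lies in (0, 1).
Newton–Raphson from ψ = 0.3:
  ψ = 0.3000: g = 0.38090, g' = -0.8434 → ψ = 0.7516
  ψ = 0.7516: g = 0.08773, g' = -0.5664 → ψ = 0.9065
  ψ = 0.9065: g = -0.00144, g' = -0.5942 → ψ = 0.9041
Converged at ψ = 0.9041.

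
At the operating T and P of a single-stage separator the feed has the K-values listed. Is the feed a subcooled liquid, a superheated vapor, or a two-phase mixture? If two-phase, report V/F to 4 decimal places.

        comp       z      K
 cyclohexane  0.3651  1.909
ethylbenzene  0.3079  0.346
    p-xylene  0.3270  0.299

ΣzᵢKᵢ = 0.9013; Σzᵢ/Kᵢ = 2.1748.
Since ΣzᵢKᵢ < 1 the mixture is below its bubble point — single liquid phase.

subcooled liquid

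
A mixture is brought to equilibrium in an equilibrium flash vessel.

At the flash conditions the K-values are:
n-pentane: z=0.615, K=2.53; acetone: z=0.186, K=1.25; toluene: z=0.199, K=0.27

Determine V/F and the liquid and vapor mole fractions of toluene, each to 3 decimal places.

Newton iteration, V/F⁰ = 0.37:
  V/F = 0.370: g = 0.4444, g' = -0.796 → V/F = 0.928
  V/F = 0.928: g = -0.0243, g' = -1.274 → V/F = 0.909
Converged at V/F = 0.909.
Compositions from xᵢ = zᵢ/(1+V/F(Kᵢ−1)), yᵢ = Kᵢxᵢ:
  n-pentane: x = 0.257, y = 0.651
  acetone: x = 0.152, y = 0.189
  toluene: x = 0.591, y = 0.160

V/F = 0.909, x_toluene = 0.591, y_toluene = 0.160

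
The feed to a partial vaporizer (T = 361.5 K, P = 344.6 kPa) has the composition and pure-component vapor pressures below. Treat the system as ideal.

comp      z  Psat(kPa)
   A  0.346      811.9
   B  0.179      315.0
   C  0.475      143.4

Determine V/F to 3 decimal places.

V/F = 0.267

Raoult's law: Kᵢ = Pᵢˢᵃᵗ/P = Pᵢˢᵃᵗ/344.6.
  K_A = 811.9/344.6 = 2.35607, K_B = 315.0/344.6 = 0.91410, K_C = 143.4/344.6 = 0.41613
Newton–Raphson from V/F = 0.68:
  V/F = 0.680: g = -0.2322, g' = -0.619 → V/F = 0.305
  V/F = 0.305: g = -0.0213, g' = -0.560 → V/F = 0.267
Converged at V/F = 0.267.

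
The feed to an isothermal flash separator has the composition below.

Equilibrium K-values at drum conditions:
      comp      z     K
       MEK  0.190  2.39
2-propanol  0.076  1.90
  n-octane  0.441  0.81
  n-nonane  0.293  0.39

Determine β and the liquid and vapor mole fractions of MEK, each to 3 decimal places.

Rachford–Rice: g(β) = Σ zᵢ(Kᵢ−1)/(1+β(Kᵢ−1)) = 0.
g(0) = ΣzᵢKᵢ − 1 = 0.070 and g(1) = 1 − Σzᵢ/Kᵢ = -0.415, so a root lies in (0, 1).
Newton–Raphson from β = 0.67:
  β = 0.670: g = -0.2189, g' = -0.455 → β = 0.189
  β = 0.189: g = -0.0214, g' = -0.432 → β = 0.140
  β = 0.140: g = 0.0005, g' = -0.453 → β = 0.141
Converged at β = 0.141.
Compositions from xᵢ = zᵢ/(1+β(Kᵢ−1)), yᵢ = Kᵢxᵢ:
  MEK: x = 0.159, y = 0.380
  2-propanol: x = 0.067, y = 0.128
  n-octane: x = 0.453, y = 0.367
  n-nonane: x = 0.321, y = 0.125

β = 0.141, x_MEK = 0.159, y_MEK = 0.380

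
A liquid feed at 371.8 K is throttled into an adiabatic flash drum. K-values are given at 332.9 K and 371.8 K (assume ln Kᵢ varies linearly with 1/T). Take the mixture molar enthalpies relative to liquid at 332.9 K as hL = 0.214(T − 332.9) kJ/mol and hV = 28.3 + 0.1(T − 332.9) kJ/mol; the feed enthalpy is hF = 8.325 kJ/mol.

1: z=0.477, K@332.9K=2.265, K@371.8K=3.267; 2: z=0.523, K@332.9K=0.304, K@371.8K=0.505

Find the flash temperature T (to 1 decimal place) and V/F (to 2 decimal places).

Adiabatic flash: solve Rachford–Rice at each trial T, then check hF = ψ·hV(T) + (1−ψ)·hL(T).
  T = 332.9 K: K = (2.265, 0.304), RR gives ψ = 0.272, H_out = 7.695 kJ/mol
  T = 371.8 K: K = (3.267, 0.505), RR gives ψ = 0.733, H_out = 25.816 kJ/mol
  T = 352.4 K: K = (2.749, 0.398), RR gives ψ = 0.493, H_out = 17.025 kJ/mol
  T = 342.6 K: K = (2.501, 0.349), RR gives ψ = 0.384, H_out = 12.519 kJ/mol
  T = 337.8 K: K = (2.383, 0.326), RR gives ψ = 0.330, H_out = 10.196 kJ/mol
  T = 335.4 K: K = (2.325, 0.315), RR gives ψ = 0.302, H_out = 8.990 kJ/mol
  T = 334.1 K: K = (2.294, 0.309), RR gives ψ = 0.286, H_out = 8.322 kJ/mol
Linear interpolation between T = 334.1 (H_out = 8.322) and T = 335.4 (H_out = 8.990) on hF = 8.325 gives T ≈ 334.1 K, at which ψ = 0.29.

T = 334.1 K, V/F = 0.29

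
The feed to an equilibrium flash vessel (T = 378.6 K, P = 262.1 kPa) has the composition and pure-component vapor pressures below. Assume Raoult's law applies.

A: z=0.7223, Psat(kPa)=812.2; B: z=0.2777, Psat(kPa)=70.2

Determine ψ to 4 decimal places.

Raoult's law: Kᵢ = Pᵢˢᵃᵗ/P = Pᵢˢᵃᵗ/262.1.
  K_A = 812.2/262.1 = 3.098817, K_B = 70.2/262.1 = 0.267837
Let ψ = V/F and solve Σ zᵢ(Kᵢ−1)/(1+ψ(Kᵢ−1)) = 0.
g(0) = ΣzᵢKᵢ − 1 = 1.3127 and g(1) = 1 − Σzᵢ/Kᵢ = -0.2699, so a root lies in (0, 1).
Newton–Raphson from ψ = 0.34:
  ψ = 0.3400: g = 0.61396, g' = -1.3474 → ψ = 0.7956
  ψ = 0.7956: g = 0.08075, g' = -1.3006 → ψ = 0.8577
  ψ = 0.8577: g = -0.00519, g' = -1.4815 → ψ = 0.8542
Converged at ψ = 0.8542.

ψ = 0.8542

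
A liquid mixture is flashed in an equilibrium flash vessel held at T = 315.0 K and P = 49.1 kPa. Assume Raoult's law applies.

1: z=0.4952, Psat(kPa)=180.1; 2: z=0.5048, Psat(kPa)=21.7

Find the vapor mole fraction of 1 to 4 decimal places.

Raoult's law: Kᵢ = Pᵢˢᵃᵗ/P = Pᵢˢᵃᵗ/49.1.
  K_1 = 180.1/49.1 = 3.668024, K_2 = 21.7/49.1 = 0.441955
Material balance + equilibrium reduce to Σ zᵢ(Kᵢ−1)/(1+V/F(Kᵢ−1)) = 0.
g(0) = ΣzᵢKᵢ − 1 = 1.0395 and g(1) = 1 − Σzᵢ/Kᵢ = -0.2772, so a root lies in (0, 1).
Newton iteration, V/F⁰ = 0.34:
  V/F = 0.3400: g = 0.34511, g' = -1.2086 → V/F = 0.6255
  V/F = 0.6255: g = 0.06225, g' = -0.8659 → V/F = 0.6974
  V/F = 0.6974: g = 0.00063, g' = -0.8521 → V/F = 0.6982
Converged at V/F = 0.6982.
Compositions from xᵢ = zᵢ/(1+V/F(Kᵢ−1)), yᵢ = Kᵢxᵢ:
  1: x = 0.1730, y = 0.6345
  2: x = 0.8270, y = 0.3655

y_1 = 0.6345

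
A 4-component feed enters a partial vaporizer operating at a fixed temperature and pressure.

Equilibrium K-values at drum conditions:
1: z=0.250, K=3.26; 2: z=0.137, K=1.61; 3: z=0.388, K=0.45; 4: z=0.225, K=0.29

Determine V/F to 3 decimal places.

Material balance + equilibrium reduce to Σ zᵢ(Kᵢ−1)/(1+V/F(Kᵢ−1)) = 0.
Feasibility: ΣzᵢKᵢ = 1.275, Σzᵢ/Kᵢ = 1.800 — both > 1, two phases present.
Iterate (Newton) starting at V/F = 0.69:
  V/F = 0.690: g = -0.3775, g' = -0.961 → V/F = 0.297
  V/F = 0.297: g = -0.0488, g' = -0.843 → V/F = 0.239
  V/F = 0.239: g = 0.0014, g' = -0.897 → V/F = 0.241
Converged at V/F = 0.241.

V/F = 0.241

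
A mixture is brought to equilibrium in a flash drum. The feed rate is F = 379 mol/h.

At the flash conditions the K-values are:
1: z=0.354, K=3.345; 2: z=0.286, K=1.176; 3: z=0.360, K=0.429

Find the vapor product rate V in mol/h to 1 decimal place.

V = 275.6 mol/h

Material balance + equilibrium reduce to Σ zᵢ(Kᵢ−1)/(1+β(Kᵢ−1)) = 0.
Check two-phase: ΣzᵢKᵢ = 1.675 > 1 and Σzᵢ/Kᵢ = 1.188 > 1, so g(0) = 0.675 > 0 and g(1) = -0.188 < 0.
Newton iteration, β⁰ = 0.5:
  β = 0.500: g = 0.1407, g' = -0.650 → β = 0.716
  β = 0.716: g = 0.0066, g' = -0.614 → β = 0.727
Converged at β = 0.727.
Then V = β·F = 0.7271·379 = 275.6 mol/h and L = F − V = 103.4 mol/h.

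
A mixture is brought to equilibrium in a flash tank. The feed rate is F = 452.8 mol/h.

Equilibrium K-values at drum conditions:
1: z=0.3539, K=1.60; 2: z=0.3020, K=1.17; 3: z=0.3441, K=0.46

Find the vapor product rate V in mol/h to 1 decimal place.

Let ψ = V/F and solve Σ zᵢ(Kᵢ−1)/(1+ψ(Kᵢ−1)) = 0.
g(0) = ΣzᵢKᵢ − 1 = 0.0779 and g(1) = 1 − Σzᵢ/Kᵢ = -0.2274, so a root lies in (0, 1).
Newton iteration, ψ⁰ = 0.5:
  ψ = 0.5000: g = -0.04388, g' = -0.2711 → ψ = 0.3381
  ψ = 0.3381: g = -0.00224, g' = -0.2460 → ψ = 0.3290
Converged at ψ = 0.3290.
Then V = ψ·F = 0.3290·452.8 = 149.0 mol/h and L = F − V = 303.8 mol/h.

V = 149.0 mol/h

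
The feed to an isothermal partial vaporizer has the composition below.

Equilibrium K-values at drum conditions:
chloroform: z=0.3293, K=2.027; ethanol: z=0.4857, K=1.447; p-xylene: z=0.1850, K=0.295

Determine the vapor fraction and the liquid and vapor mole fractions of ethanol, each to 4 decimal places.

ψ = 0.8668, x_ethanol = 0.3501, y_ethanol = 0.5065

Let ψ = V/F and solve Σ zᵢ(Kᵢ−1)/(1+ψ(Kᵢ−1)) = 0.
Feasibility: ΣzᵢKᵢ = 1.4249, Σzᵢ/Kᵢ = 1.1252 — both > 1, two phases present.
Newton–Raphson from ψ = 0.47:
  ψ = 0.4700: g = 0.21245, g' = -0.4299 → ψ = 0.9642
  ψ = 0.9642: g = -0.08558, g' = -1.0315 → ψ = 0.8812
  ψ = 0.8812: g = -0.01106, g' = -0.7866 → ψ = 0.8671
  ψ = 0.8671: g = -0.00022, g' = -0.7562 → ψ = 0.8668
Converged at ψ = 0.8668.
Compositions from xᵢ = zᵢ/(1+ψ(Kᵢ−1)), yᵢ = Kᵢxᵢ:
  chloroform: x = 0.1742, y = 0.3531
  ethanol: x = 0.3501, y = 0.5065
  p-xylene: x = 0.4757, y = 0.1403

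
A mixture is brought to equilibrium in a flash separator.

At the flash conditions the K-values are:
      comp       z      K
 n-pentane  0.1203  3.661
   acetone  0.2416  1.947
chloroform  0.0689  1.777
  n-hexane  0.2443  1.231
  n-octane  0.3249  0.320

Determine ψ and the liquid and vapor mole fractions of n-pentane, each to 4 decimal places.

ψ = 0.5730, x_n-pentane = 0.0476, y_n-pentane = 0.1744

Material balance + equilibrium reduce to Σ zᵢ(Kᵢ−1)/(1+ψ(Kᵢ−1)) = 0.
Feasibility: ΣzᵢKᵢ = 1.4380, Σzᵢ/Kᵢ = 1.4095 — both > 1, two phases present.
Iterate (Newton) starting at ψ = 0.5:
  ψ = 0.5000: g = 0.04703, g' = -0.6336 → ψ = 0.5742
  ψ = 0.5742: g = -0.00080, g' = -0.6586 → ψ = 0.5730
Converged at ψ = 0.5730.
Compositions from xᵢ = zᵢ/(1+ψ(Kᵢ−1)), yᵢ = Kᵢxᵢ:
  n-pentane: x = 0.0476, y = 0.1744
  acetone: x = 0.1566, y = 0.3049
  chloroform: x = 0.0477, y = 0.0847
  n-hexane: x = 0.2157, y = 0.2656
  n-octane: x = 0.5323, y = 0.1703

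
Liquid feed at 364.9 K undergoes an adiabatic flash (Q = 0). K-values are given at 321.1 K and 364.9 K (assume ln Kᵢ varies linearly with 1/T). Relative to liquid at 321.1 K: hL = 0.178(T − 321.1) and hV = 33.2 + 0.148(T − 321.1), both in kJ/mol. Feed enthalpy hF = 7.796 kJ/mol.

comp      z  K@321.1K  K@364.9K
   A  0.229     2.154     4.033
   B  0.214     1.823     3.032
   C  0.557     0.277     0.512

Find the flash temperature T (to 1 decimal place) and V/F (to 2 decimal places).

T = 329.1 K, V/F = 0.19

Adiabatic flash: solve Rachford–Rice at each trial T, then check hF = ψ·hV(T) + (1−ψ)·hL(T).
  T = 321.1 K: K = (2.154, 1.823, 0.277), RR gives ψ = 0.052, H_out = 1.715 kJ/mol
  T = 364.9 K: K = (4.033, 3.032, 0.512), RR gives ψ = 0.684, H_out = 29.599 kJ/mol
  T = 343.0 K: K = (3.007, 2.390, 0.384), RR gives ψ = 0.389, H_out = 16.555 kJ/mol
  T = 332.1 K: K = (2.561, 2.098, 0.328), RR gives ψ = 0.240, H_out = 9.840 kJ/mol
  T = 326.6 K: K = (2.352, 1.958, 0.302), RR gives ψ = 0.153, H_out = 6.034 kJ/mol
  T = 329.4 K: K = (2.457, 2.028, 0.315), RR gives ψ = 0.199, H_out = 8.022 kJ/mol
  T = 328.0 K: K = (2.404, 1.993, 0.308), RR gives ψ = 0.176, H_out = 7.043 kJ/mol
Linear interpolation between T = 328.0 (H_out = 7.043) and T = 329.4 (H_out = 8.022) on hF = 7.796 gives T ≈ 329.1 K, at which ψ = 0.19.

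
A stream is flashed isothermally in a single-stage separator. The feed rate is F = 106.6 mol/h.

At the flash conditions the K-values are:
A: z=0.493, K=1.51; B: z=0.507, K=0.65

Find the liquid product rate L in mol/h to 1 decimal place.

L = 62.4 mol/h

Rachford–Rice: g(ψ) = Σ zᵢ(Kᵢ−1)/(1+ψ(Kᵢ−1)) = 0.
Feasibility: ΣzᵢKᵢ = 1.074, Σzᵢ/Kᵢ = 1.106 — both > 1, two phases present.
Binary case is linear: z₁(K₁−1)(1+ψ(K₂−1)) + z₂(K₂−1)(1+ψ(K₁−1)) = 0
⇒ ψ = [z₁(K₁−1)+z₂(K₂−1)] / [−(K₁−1)(K₂−1)] = 0.0740/0.1785 = 0.414
Then V = ψ·F = 0.4145·106.6 = 44.2 mol/h and L = F − V = 62.4 mol/h.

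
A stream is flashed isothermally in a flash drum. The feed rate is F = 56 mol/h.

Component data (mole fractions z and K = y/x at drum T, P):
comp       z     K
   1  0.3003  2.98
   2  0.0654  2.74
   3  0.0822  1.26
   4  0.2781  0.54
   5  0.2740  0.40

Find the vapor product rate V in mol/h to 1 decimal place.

Iterate (Newton) starting at ψ = 0.56:
  ψ = 0.5600: g = -0.06165, g' = -0.6503 → ψ = 0.4652
  ψ = 0.4652: g = 0.00067, g' = -0.6690 → ψ = 0.4662
Converged at ψ = 0.4662.
Then V = ψ·F = 0.4662·56 = 26.1 mol/h and L = F − V = 29.9 mol/h.

V = 26.1 mol/h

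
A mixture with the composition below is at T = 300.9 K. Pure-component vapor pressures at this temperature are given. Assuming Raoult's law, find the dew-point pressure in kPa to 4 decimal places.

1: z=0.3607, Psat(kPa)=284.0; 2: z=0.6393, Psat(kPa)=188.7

Pdew = 214.6850 kPa

At the dew point ψ → 1, so Σzᵢ/Kᵢ = 1 with Kᵢ = Pᵢˢᵃᵗ/P ⇒ 1/P = Σzᵢ/Pᵢˢᵃᵗ.
1/P = 0.3607/284.0 + 0.6393/188.7 = 0.0046580 ⇒ P = 214.6850 kPa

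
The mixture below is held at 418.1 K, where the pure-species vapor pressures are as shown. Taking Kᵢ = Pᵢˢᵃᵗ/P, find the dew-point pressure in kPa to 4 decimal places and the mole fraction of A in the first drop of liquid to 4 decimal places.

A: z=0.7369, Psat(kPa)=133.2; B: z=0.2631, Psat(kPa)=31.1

At the dew point ψ → 1, so Σzᵢ/Kᵢ = 1 with Kᵢ = Pᵢˢᵃᵗ/P ⇒ 1/P = Σzᵢ/Pᵢˢᵃᵗ.
1/P = 0.7369/133.2 + 0.2631/31.1 = 0.0139921 ⇒ P = 71.4690 kPa
xᵢ = zᵢP/Pᵢˢᵃᵗ ⇒ x_A = 0.7369·71.4690/133.2 = 0.3954

Pdew = 71.4690 kPa, x_A = 0.3954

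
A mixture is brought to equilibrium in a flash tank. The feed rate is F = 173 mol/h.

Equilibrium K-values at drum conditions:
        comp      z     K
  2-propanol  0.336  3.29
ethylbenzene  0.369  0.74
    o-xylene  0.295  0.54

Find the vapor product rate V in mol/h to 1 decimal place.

V = 112.5 mol/h

Rachford–Rice: g(ψ) = Σ zᵢ(Kᵢ−1)/(1+ψ(Kᵢ−1)) = 0.
Check two-phase: ΣzᵢKᵢ = 1.538 > 1 and Σzᵢ/Kᵢ = 1.147 > 1, so g(0) = 0.538 > 0 and g(1) = -0.147 < 0.
Newton–Raphson from ψ = 0.5:
  ψ = 0.500: g = 0.0722, g' = -0.521 → ψ = 0.639
  ψ = 0.639: g = 0.0053, g' = -0.452 → ψ = 0.650
Converged at ψ = 0.650.
Then V = ψ·F = 0.6504·173 = 112.5 mol/h and L = F − V = 60.5 mol/h.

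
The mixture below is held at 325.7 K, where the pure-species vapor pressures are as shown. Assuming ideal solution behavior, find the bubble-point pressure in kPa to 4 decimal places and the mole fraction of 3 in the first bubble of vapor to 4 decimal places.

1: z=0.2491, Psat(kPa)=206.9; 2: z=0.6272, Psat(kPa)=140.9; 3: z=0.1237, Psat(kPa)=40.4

At the bubble point ψ → 0, so ΣzᵢKᵢ = 1 with Kᵢ = Pᵢˢᵃᵗ/P ⇒ P = ΣzᵢPᵢˢᵃᵗ.
P = 0.2491·206.9 + 0.6272·140.9 + 0.1237·40.4 = 144.9087 kPa
yᵢ = zᵢPᵢˢᵃᵗ/P ⇒ y_3 = 0.1237·40.4/144.9087 = 0.0345

Pbub = 144.9087 kPa, y_3 = 0.0345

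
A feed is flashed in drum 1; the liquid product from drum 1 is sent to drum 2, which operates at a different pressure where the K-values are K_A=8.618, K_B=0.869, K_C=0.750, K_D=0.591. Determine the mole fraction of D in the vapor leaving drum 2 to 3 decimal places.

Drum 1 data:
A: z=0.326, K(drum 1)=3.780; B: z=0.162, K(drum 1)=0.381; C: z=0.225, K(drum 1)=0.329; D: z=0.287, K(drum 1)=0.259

y_D (drum 2) = 0.265

Drum 1:
Newton–Raphson from ψ₁ = 0.61:
  ψ₁ = 0.610: g = -0.4686, g' = -1.322 → ψ₁ = 0.256
  ψ₁ = 0.256: g = -0.0338, g' = -1.336 → ψ₁ = 0.230
  ψ₁ = 0.230: g = 0.0007, g' = -1.392 → ψ₁ = 0.231
Converged at ψ₁ = 0.231.
Drum-1 compositions:
  A: x = 0.199, y = 0.751
  B: x = 0.189, y = 0.072
  C: x = 0.266, y = 0.088
  D: x = 0.346, y = 0.090
Drum-2 feed = drum-1 liquid: z₂ = (0.1986, 0.1890, 0.2662, 0.3462).
Drum 2:
Rachford–Rice: g(ψ₂) = Σ zᵢ(Kᵢ−1)/(1+ψ₂(Kᵢ−1)) = 0.
g(0) = ΣzᵢKᵢ − 1 = 1.280 and g(1) = 1 − Σzᵢ/Kᵢ = -0.181, so a root lies in (0, 1).
Iterate (Newton) starting at ψ₂ = 0.59:
  ψ₂ = 0.590: g = -0.0162, g' = -0.509 → ψ₂ = 0.558
  ψ₂ = 0.558: g = 0.0005, g' = -0.541 → ψ₂ = 0.559
Converged at ψ₂ = 0.559.
  A: x = 0.038, y = 0.325
  B: x = 0.204, y = 0.177
  C: x = 0.309, y = 0.232
  D: x = 0.449, y = 0.265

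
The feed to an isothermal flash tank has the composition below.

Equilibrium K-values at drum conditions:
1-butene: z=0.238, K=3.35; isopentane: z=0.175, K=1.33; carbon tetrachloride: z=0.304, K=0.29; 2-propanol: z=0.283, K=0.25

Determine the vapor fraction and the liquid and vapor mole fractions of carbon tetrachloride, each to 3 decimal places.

Material balance + equilibrium reduce to Σ zᵢ(Kᵢ−1)/(1+ψ(Kᵢ−1)) = 0.
Check two-phase: ΣzᵢKᵢ = 1.189 > 1 and Σzᵢ/Kᵢ = 2.383 > 1, so g(0) = 0.189 > 0 and g(1) = -1.383 < 0.
Iterate (Newton) starting at ψ = 0.61:
  ψ = 0.610: g = -0.4941, g' = -1.253 → ψ = 0.216
  ψ = 0.216: g = -0.0830, g' = -1.036 → ψ = 0.136
  ψ = 0.136: g = 0.0044, g' = -1.158 → ψ = 0.139
Converged at ψ = 0.139.
Compositions from xᵢ = zᵢ/(1+ψ(Kᵢ−1)), yᵢ = Kᵢxᵢ:
  1-butene: x = 0.179, y = 0.601
  isopentane: x = 0.167, y = 0.223
  carbon tetrachloride: x = 0.337, y = 0.098
  2-propanol: x = 0.316, y = 0.079

ψ = 0.139, x_carbon tetrachloride = 0.337, y_carbon tetrachloride = 0.098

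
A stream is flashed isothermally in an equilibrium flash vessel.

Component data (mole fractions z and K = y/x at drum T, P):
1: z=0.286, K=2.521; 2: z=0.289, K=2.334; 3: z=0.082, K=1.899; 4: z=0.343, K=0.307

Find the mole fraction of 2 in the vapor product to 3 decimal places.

y_2 = 0.350

Rachford–Rice: g(ψ) = Σ zᵢ(Kᵢ−1)/(1+ψ(Kᵢ−1)) = 0.
Feasibility: ΣzᵢKᵢ = 1.657, Σzᵢ/Kᵢ = 1.398 — both > 1, two phases present.
Newton–Raphson from ψ = 0.54:
  ψ = 0.540: g = 0.1327, g' = -0.824 → ψ = 0.701
  ψ = 0.701: g = -0.0074, g' = -0.940 → ψ = 0.693
Converged at ψ = 0.693.
Compositions from xᵢ = zᵢ/(1+ψ(Kᵢ−1)), yᵢ = Kᵢxᵢ:
  1: x = 0.139, y = 0.351
  2: x = 0.150, y = 0.350
  3: x = 0.051, y = 0.096
  4: x = 0.660, y = 0.203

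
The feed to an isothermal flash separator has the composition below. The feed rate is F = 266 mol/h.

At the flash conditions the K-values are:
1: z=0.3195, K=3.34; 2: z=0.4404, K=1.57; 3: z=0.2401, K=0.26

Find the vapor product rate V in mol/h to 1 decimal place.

Rachford–Rice: g(β) = Σ zᵢ(Kᵢ−1)/(1+β(Kᵢ−1)) = 0.
Feasibility: ΣzᵢKᵢ = 1.8210, Σzᵢ/Kᵢ = 1.2996 — both > 1, two phases present.
Newton–Raphson from β = 0.5:
  β = 0.5000: g = 0.25786, g' = -0.7894 → β = 0.8266
  β = 0.8266: g = -0.03217, g' = -1.1414 → β = 0.7985
  β = 0.7985: g = -0.00110, g' = -1.0656 → β = 0.7974
Converged at β = 0.7974.
Then V = β·F = 0.7974·266 = 212.1 mol/h and L = F − V = 53.9 mol/h.

V = 212.1 mol/h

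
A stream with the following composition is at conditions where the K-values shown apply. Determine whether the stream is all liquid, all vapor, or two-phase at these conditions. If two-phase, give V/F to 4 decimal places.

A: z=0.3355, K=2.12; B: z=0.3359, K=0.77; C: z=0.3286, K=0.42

ΣzᵢKᵢ = 1.1079; Σzᵢ/Kᵢ = 1.3769.
Both exceed 1, so a two-phase solution exists.
Iterate (Newton) starting at ψ = 0.57:
  ψ = 0.5700: g = -0.14428, g' = -0.4270 → ψ = 0.2321
  ψ = 0.2321: g = -0.00362, g' = -0.4325 → ψ = 0.2237
  ψ = 0.2237: g = 0.00001, g' = -0.4348 → ψ = 0.2238
Converged at ψ = 0.2238.

two-phase, V/F = 0.2238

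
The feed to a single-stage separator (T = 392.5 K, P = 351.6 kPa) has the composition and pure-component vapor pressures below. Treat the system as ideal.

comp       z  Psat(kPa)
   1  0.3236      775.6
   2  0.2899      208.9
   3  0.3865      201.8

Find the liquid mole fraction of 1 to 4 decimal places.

Raoult's law: Kᵢ = Pᵢˢᵃᵗ/P = Pᵢˢᵃᵗ/351.6.
  K_1 = 775.6/351.6 = 2.205916, K_2 = 208.9/351.6 = 0.594141, K_3 = 201.8/351.6 = 0.573948
Rachford–Rice: g(ψ) = Σ zᵢ(Kᵢ−1)/(1+ψ(Kᵢ−1)) = 0.
g(0) = ΣzᵢKᵢ − 1 = 0.1079 and g(1) = 1 − Σzᵢ/Kᵢ = -0.3080, so a root lies in (0, 1).
Newton iteration, ψ⁰ = 0.5:
  ψ = 0.5000: g = -0.11341, g' = -0.3716 → ψ = 0.1948
  ψ = 0.1948: g = 0.00867, g' = -0.4483 → ψ = 0.2141
  ψ = 0.2141: g = 0.00009, g' = -0.4395 → ψ = 0.2143
Converged at ψ = 0.2143.
Compositions from xᵢ = zᵢ/(1+ψ(Kᵢ−1)), yᵢ = Kᵢxᵢ:
  1: x = 0.2571, y = 0.5672
  2: x = 0.3175, y = 0.1887
  3: x = 0.4253, y = 0.2441

x_1 = 0.2571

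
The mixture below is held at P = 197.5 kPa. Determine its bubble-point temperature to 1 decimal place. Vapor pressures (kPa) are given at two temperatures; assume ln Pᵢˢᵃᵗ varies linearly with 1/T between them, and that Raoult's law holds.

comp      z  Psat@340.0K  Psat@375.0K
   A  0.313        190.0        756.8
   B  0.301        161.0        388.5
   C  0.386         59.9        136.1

T = 352.1 K

Bubble-point temperature: ΣzᵢPᵢˢᵃᵗ(T) = P. Interpolate ln Pᵢˢᵃᵗ = aᵢ + bᵢ/T.
  T = 340.0 K: ΣzᵢPᵢˢᵃᵗ = 131.05 kPa
  T = 375.0 K: ΣzᵢPᵢˢᵃᵗ = 406.35 kPa
  T = 357.5 K: ΣzᵢPᵢˢᵃᵗ = 235.25 kPa
  T = 348.8 K: ΣzᵢPᵢˢᵃᵗ = 176.76 kPa
  T = 353.1 K: ΣzᵢPᵢˢᵃᵗ = 203.83 kPa
  T = 351.0 K: ΣzᵢPᵢˢᵃᵗ = 190.19 kPa
Interpolating between 351.0 K and 353.1 K gives T ≈ 352.1 K.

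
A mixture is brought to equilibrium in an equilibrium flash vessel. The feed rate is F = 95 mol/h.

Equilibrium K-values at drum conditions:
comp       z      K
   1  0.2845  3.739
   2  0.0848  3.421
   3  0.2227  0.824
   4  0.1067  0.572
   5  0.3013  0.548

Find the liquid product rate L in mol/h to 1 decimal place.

Material balance + equilibrium reduce to Σ zᵢ(Kᵢ−1)/(1+ψ(Kᵢ−1)) = 0.
g(0) = ΣzᵢKᵢ − 1 = 0.7635 and g(1) = 1 − Σzᵢ/Kᵢ = -0.1075, so a root lies in (0, 1).
Iterate (Newton) starting at ψ = 0.51:
  ψ = 0.5100: g = 0.13851, g' = -0.6153 → ψ = 0.7351
  ψ = 0.7351: g = 0.01684, g' = -0.4881 → ψ = 0.7696
  ψ = 0.7696: g = 0.00016, g' = -0.4790 → ψ = 0.7699
Converged at ψ = 0.7699.
Then V = ψ·F = 0.7699·95 = 73.1 mol/h and L = F − V = 21.9 mol/h.

L = 21.9 mol/h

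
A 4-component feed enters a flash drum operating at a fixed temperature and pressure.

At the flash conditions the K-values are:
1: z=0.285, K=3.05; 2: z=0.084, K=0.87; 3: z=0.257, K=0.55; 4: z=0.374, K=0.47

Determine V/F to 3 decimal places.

Rachford–Rice: g(V/F) = Σ zᵢ(Kᵢ−1)/(1+V/F(Kᵢ−1)) = 0.
Feasibility: ΣzᵢKᵢ = 1.259, Σzᵢ/Kᵢ = 1.453 — both > 1, two phases present.
Newton iteration, V/F⁰ = 0.34:
  V/F = 0.340: g = -0.0455, g' = -0.646 → V/F = 0.270
  V/F = 0.270: g = 0.0021, g' = -0.709 → V/F = 0.273
Converged at V/F = 0.273.

V/F = 0.273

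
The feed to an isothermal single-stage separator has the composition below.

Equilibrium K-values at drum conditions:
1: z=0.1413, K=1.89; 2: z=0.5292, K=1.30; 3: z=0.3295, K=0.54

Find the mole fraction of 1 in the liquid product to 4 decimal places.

x_1 = 0.0904

Material balance + equilibrium reduce to Σ zᵢ(Kᵢ−1)/(1+β(Kᵢ−1)) = 0.
Feasibility: ΣzᵢKᵢ = 1.1329, Σzᵢ/Kᵢ = 1.0920 — both > 1, two phases present.
Newton iteration, β⁰ = 0.68:
  β = 0.6800: g = -0.01036, g' = -0.2239 → β = 0.6337
  β = 0.6337: g = -0.00013, g' = -0.2183 → β = 0.6331
Converged at β = 0.6331.
Compositions from xᵢ = zᵢ/(1+β(Kᵢ−1)), yᵢ = Kᵢxᵢ:
  1: x = 0.0904, y = 0.1708
  2: x = 0.4447, y = 0.5781
  3: x = 0.4649, y = 0.2510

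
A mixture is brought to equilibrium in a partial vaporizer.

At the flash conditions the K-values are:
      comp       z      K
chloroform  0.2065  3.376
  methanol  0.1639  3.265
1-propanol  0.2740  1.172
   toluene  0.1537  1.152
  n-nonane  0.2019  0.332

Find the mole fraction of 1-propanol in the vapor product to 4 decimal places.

Newton iteration, ψ⁰ = 0.39:
  ψ = 0.3900: g = 0.33561, g' = -0.7262 → ψ = 0.8522
  ψ = 0.8522: g = 0.03758, g' = -0.7199 → ψ = 0.9044
  ψ = 0.9044: g = -0.00177, g' = -0.7918 → ψ = 0.9021
Converged at ψ = 0.9021.
Compositions from xᵢ = zᵢ/(1+ψ(Kᵢ−1)), yᵢ = Kᵢxᵢ:
  chloroform: x = 0.0657, y = 0.2218
  methanol: x = 0.0539, y = 0.1758
  1-propanol: x = 0.2372, y = 0.2780
  toluene: x = 0.1352, y = 0.1557
  n-nonane: x = 0.5081, y = 0.1687

y_1-propanol = 0.2780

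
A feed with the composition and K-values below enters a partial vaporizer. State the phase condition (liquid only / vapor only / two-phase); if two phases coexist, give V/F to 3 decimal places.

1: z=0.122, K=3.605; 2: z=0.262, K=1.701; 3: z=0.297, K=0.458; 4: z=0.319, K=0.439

ΣzᵢKᵢ = 1.162; Σzᵢ/Kᵢ = 1.563.
Both exceed 1, so a two-phase solution exists.
Let ψ = V/F and solve Σ zᵢ(Kᵢ−1)/(1+ψ(Kᵢ−1)) = 0.
Iterate (Newton) starting at ψ = 0.56:
  ψ = 0.560: g = -0.2309, g' = -0.597 → ψ = 0.173
  ψ = 0.173: g = 0.0071, g' = -0.725 → ψ = 0.183
Converged at ψ = 0.183.

two-phase, V/F = 0.183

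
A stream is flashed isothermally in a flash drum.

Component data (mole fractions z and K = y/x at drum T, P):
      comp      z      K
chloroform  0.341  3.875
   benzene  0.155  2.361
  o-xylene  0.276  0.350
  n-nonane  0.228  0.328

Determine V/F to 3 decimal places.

Material balance + equilibrium reduce to Σ zᵢ(Kᵢ−1)/(1+V/F(Kᵢ−1)) = 0.
Check two-phase: ΣzᵢKᵢ = 1.859 > 1 and Σzᵢ/Kᵢ = 1.637 > 1, so g(0) = 0.859 > 0 and g(1) = -0.637 < 0.
Iterate (Newton) starting at V/F = 0.66:
  V/F = 0.660: g = -0.1400, g' = -1.106 → V/F = 0.533
  V/F = 0.533: g = -0.0042, g' = -1.059 → V/F = 0.529
Converged at V/F = 0.529.

V/F = 0.529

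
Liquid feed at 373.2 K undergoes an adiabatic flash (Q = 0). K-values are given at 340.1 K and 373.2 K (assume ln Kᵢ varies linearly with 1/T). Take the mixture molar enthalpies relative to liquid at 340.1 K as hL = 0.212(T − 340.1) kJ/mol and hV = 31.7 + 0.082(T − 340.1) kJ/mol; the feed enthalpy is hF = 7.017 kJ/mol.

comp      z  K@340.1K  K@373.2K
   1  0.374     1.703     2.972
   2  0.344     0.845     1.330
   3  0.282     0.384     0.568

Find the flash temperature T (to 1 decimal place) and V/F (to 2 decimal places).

T = 341.8 K, V/F = 0.21

Adiabatic flash: solve Rachford–Rice at each trial T, then check hF = ψ·hV(T) + (1−ψ)·hL(T).
  T = 340.1 K: K = (1.703, 0.845, 0.384), RR gives ψ = 0.122, H_out = 3.865 kJ/mol
  T = 373.2 K: K = (2.972, 1.330, 0.568), RR gives ψ = 1.000, H_out = 34.414 kJ/mol
  T = 356.6 K: K = (2.277, 1.071, 0.471), RR gives ψ = 0.802, H_out = 27.189 kJ/mol
  T = 348.4 K: K = (1.978, 0.954, 0.427), RR gives ψ = 0.508, H_out = 17.326 kJ/mol
  T = 344.2 K: K = (1.835, 0.898, 0.405), RR gives ψ = 0.329, H_out = 11.125 kJ/mol
  T = 342.1 K: K = (1.767, 0.871, 0.394), RR gives ψ = 0.228, H_out = 7.587 kJ/mol
Linear interpolation between T = 340.1 (H_out = 3.865) and T = 342.1 (H_out = 7.587) on hF = 7.017 gives T ≈ 341.8 K, at which ψ = 0.21.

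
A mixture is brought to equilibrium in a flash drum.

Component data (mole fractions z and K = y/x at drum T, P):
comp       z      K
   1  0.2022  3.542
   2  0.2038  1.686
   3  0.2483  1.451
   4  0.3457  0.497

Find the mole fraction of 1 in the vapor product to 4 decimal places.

Rachford–Rice: g(ψ) = Σ zᵢ(Kᵢ−1)/(1+ψ(Kᵢ−1)) = 0.
g(0) = ΣzᵢKᵢ − 1 = 0.5919 and g(1) = 1 − Σzᵢ/Kᵢ = -0.0447, so a root lies in (0, 1).
Iterate (Newton) starting at ψ = 0.5:
  ψ = 0.5000: g = 0.18949, g' = -0.4963 → ψ = 0.8818
  ψ = 0.8818: g = 0.01328, g' = -0.4699 → ψ = 0.9101
  ψ = 0.9101: g = -0.00011, g' = -0.4782 → ψ = 0.9099
Converged at ψ = 0.9099.
Compositions from xᵢ = zᵢ/(1+ψ(Kᵢ−1)), yᵢ = Kᵢxᵢ:
  1: x = 0.0610, y = 0.2162
  2: x = 0.1255, y = 0.2116
  3: x = 0.1761, y = 0.2555
  4: x = 0.6374, y = 0.3168

y_1 = 0.2162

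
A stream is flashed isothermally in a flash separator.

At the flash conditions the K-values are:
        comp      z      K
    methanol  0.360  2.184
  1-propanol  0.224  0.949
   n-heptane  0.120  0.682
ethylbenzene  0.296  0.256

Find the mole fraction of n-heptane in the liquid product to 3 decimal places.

x_n-heptane = 0.131

Rachford–Rice: g(ψ) = Σ zᵢ(Kᵢ−1)/(1+ψ(Kᵢ−1)) = 0.
Check two-phase: ΣzᵢKᵢ = 1.156 > 1 and Σzᵢ/Kᵢ = 1.733 > 1, so g(0) = 0.156 > 0 and g(1) = -0.733 < 0.
Newton–Raphson from ψ = 0.5:
  ψ = 0.500: g = -0.1400, g' = -0.632 → ψ = 0.279
  ψ = 0.279: g = -0.0107, g' = -0.561 → ψ = 0.259
Converged at ψ = 0.259.
Compositions from xᵢ = zᵢ/(1+ψ(Kᵢ−1)), yᵢ = Kᵢxᵢ:
  methanol: x = 0.275, y = 0.601
  1-propanol: x = 0.227, y = 0.215
  n-heptane: x = 0.131, y = 0.089
  ethylbenzene: x = 0.367, y = 0.094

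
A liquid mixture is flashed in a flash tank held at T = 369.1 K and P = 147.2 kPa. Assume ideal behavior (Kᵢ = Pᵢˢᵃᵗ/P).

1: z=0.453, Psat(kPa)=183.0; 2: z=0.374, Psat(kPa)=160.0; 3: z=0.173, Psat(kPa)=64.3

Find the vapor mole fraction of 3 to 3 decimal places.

y_3 = 0.101

Raoult's law: Kᵢ = Pᵢˢᵃᵗ/P = Pᵢˢᵃᵗ/147.2.
  K_1 = 183.0/147.2 = 1.24321, K_2 = 160.0/147.2 = 1.08696, K_3 = 64.3/147.2 = 0.43682
Material balance + equilibrium reduce to Σ zᵢ(Kᵢ−1)/(1+ψ(Kᵢ−1)) = 0.
Check two-phase: ΣzᵢKᵢ = 1.045 > 1 and Σzᵢ/Kᵢ = 1.105 > 1, so g(0) = 0.045 > 0 and g(1) = -0.105 < 0.
Iterate (Newton) starting at ψ = 0.62:
  ψ = 0.620: g = -0.0231, g' = -0.152 → ψ = 0.468
  ψ = 0.468: g = -0.0022, g' = -0.125 → ψ = 0.451
Converged at ψ = 0.451.
Compositions from xᵢ = zᵢ/(1+ψ(Kᵢ−1)), yᵢ = Kᵢxᵢ:
  1: x = 0.408, y = 0.508
  2: x = 0.360, y = 0.391
  3: x = 0.232, y = 0.101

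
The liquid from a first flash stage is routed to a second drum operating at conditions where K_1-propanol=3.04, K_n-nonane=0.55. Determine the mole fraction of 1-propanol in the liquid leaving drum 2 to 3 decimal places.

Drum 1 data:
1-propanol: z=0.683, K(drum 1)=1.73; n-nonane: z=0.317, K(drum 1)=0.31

x_1-propanol (drum 2) = 0.181

Drum 1:
Rachford–Rice: g(ψ₁) = Σ zᵢ(Kᵢ−1)/(1+ψ₁(Kᵢ−1)) = 0.
g(0) = ΣzᵢKᵢ − 1 = 0.280 and g(1) = 1 − Σzᵢ/Kᵢ = -0.417, so a root lies in (0, 1).
Newton–Raphson from ψ₁ = 0.44:
  ψ₁ = 0.440: g = 0.0633, g' = -0.520 → ψ₁ = 0.562
  ψ₁ = 0.562: g = -0.0036, g' = -0.586 → ψ₁ = 0.556
Converged at ψ₁ = 0.556.
Drum-1 compositions:
  1-propanol: x = 0.486, y = 0.841
  n-nonane: x = 0.514, y = 0.159
Drum-2 feed = drum-1 liquid: z₂ = (0.4859, 0.5141).
Drum 2:
Let ψ₂ = V/F and solve Σ zᵢ(Kᵢ−1)/(1+ψ₂(Kᵢ−1)) = 0.
Check two-phase: ΣzᵢKᵢ = 1.760 > 1 and Σzᵢ/Kᵢ = 1.095 > 1, so g(0) = 0.760 > 0 and g(1) = -0.095 < 0.
Iterate (Newton) starting at ψ₂ = 0.64:
  ψ₂ = 0.640: g = 0.1050, g' = -0.586 → ψ₂ = 0.819
  ψ₂ = 0.819: g = 0.0046, g' = -0.545 → ψ₂ = 0.828
Converged at ψ₂ = 0.828.
  1-propanol: x = 0.181, y = 0.549
  n-nonane: x = 0.819, y = 0.451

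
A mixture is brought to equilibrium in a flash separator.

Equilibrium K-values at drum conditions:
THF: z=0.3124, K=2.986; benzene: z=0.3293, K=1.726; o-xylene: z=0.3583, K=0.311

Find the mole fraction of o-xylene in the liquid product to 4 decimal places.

Let ψ = V/F and solve Σ zᵢ(Kᵢ−1)/(1+ψ(Kᵢ−1)) = 0.
g(0) = ΣzᵢKᵢ − 1 = 0.6126 and g(1) = 1 − Σzᵢ/Kᵢ = -0.4475, so a root lies in (0, 1).
Newton–Raphson from ψ = 0.5:
  ψ = 0.5000: g = 0.11009, g' = -0.7995 → ψ = 0.6377
  ψ = 0.6377: g = -0.00319, g' = -0.8621 → ψ = 0.6340
Converged at ψ = 0.6340.
Compositions from xᵢ = zᵢ/(1+ψ(Kᵢ−1)), yᵢ = Kᵢxᵢ:
  THF: x = 0.1383, y = 0.4129
  benzene: x = 0.2255, y = 0.3892
  o-xylene: x = 0.6362, y = 0.1979

x_o-xylene = 0.6362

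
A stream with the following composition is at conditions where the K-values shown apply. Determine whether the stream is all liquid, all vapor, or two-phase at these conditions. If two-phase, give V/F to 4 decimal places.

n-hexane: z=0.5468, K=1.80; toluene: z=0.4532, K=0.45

ΣzᵢKᵢ = 1.1882; Σzᵢ/Kᵢ = 1.3109.
Both exceed 1, so a two-phase solution exists.
Binary case is linear: z₁(K₁−1)(1+ψ(K₂−1)) + z₂(K₂−1)(1+ψ(K₁−1)) = 0
⇒ ψ = [z₁(K₁−1)+z₂(K₂−1)] / [−(K₁−1)(K₂−1)] = 0.18818/0.44000 = 0.4277

two-phase, V/F = 0.4277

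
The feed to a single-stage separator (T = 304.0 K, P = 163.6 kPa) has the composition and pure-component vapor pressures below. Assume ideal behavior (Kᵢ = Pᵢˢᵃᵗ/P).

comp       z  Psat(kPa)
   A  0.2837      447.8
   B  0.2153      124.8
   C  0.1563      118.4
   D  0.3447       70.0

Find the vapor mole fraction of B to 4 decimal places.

y_B = 0.1756

Raoult's law: Kᵢ = Pᵢˢᵃᵗ/P = Pᵢˢᵃᵗ/163.6.
  K_A = 447.8/163.6 = 2.737164, K_B = 124.8/163.6 = 0.762836, K_C = 118.4/163.6 = 0.723716, K_D = 70.0/163.6 = 0.427873
Material balance + equilibrium reduce to Σ zᵢ(Kᵢ−1)/(1+V/F(Kᵢ−1)) = 0.
Check two-phase: ΣzᵢKᵢ = 1.2014 > 1 and Σzᵢ/Kᵢ = 1.4075 > 1, so g(0) = 0.2014 > 0 and g(1) = -0.4075 < 0.
Newton iteration, V/F⁰ = 0.4:
  V/F = 0.4000: g = -0.06992, g' = -0.5176 → V/F = 0.2649
  V/F = 0.2649: g = 0.00398, g' = -0.5859 → V/F = 0.2717
  V/F = 0.2717: g = 0.00002, g' = -0.5811 → V/F = 0.2718
Converged at V/F = 0.2718.
Compositions from xᵢ = zᵢ/(1+V/F(Kᵢ−1)), yᵢ = Kᵢxᵢ:
  A: x = 0.1927, y = 0.5275
  B: x = 0.2301, y = 0.1756
  C: x = 0.1690, y = 0.1223
  D: x = 0.4082, y = 0.1746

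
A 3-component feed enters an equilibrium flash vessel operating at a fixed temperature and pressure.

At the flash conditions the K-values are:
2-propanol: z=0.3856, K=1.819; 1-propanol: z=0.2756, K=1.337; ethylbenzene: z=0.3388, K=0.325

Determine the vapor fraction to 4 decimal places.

ψ = 0.4139

Iterate (Newton) starting at ψ = 0.5:
  ψ = 0.5000: g = -0.04165, g' = -0.5048 → ψ = 0.4175
  ψ = 0.4175: g = -0.00166, g' = -0.4670 → ψ = 0.4139
Converged at ψ = 0.4139.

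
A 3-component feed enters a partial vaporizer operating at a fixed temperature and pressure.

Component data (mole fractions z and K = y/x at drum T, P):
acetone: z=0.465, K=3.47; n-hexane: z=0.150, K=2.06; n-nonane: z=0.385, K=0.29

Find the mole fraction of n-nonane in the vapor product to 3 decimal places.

Newton iteration, β⁰ = 0.5:
  β = 0.500: g = 0.1940, g' = -1.106 → β = 0.675
  β = 0.675: g = -0.0020, g' = -1.172 → β = 0.674
Converged at β = 0.674.
Compositions from xᵢ = zᵢ/(1+β(Kᵢ−1)), yᵢ = Kᵢxᵢ:
  acetone: x = 0.175, y = 0.606
  n-hexane: x = 0.088, y = 0.180
  n-nonane: x = 0.738, y = 0.214

y_n-nonane = 0.214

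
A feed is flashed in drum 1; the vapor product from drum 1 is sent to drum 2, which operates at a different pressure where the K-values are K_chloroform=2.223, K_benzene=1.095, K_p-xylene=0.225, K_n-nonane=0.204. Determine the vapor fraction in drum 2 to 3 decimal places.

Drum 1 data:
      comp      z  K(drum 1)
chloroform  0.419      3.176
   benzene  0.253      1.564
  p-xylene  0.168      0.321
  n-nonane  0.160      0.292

V/F (drum 2) = 0.717

Drum 1:
Rachford–Rice: g(ψ₁) = Σ zᵢ(Kᵢ−1)/(1+ψ₁(Kᵢ−1)) = 0.
Feasibility: ΣzᵢKᵢ = 1.827, Σzᵢ/Kᵢ = 1.365 — both > 1, two phases present.
Newton iteration, ψ₁⁰ = 0.6:
  ψ₁ = 0.600: g = 0.1126, g' = -0.881 → ψ₁ = 0.728
  ψ₁ = 0.728: g = -0.0052, g' = -0.982 → ψ₁ = 0.723
Converged at ψ₁ = 0.723.
Drum-1 compositions:
  chloroform: x = 0.163, y = 0.517
  benzene: x = 0.180, y = 0.281
  p-xylene: x = 0.330, y = 0.106
  n-nonane: x = 0.328, y = 0.096
Drum-2 feed = drum-1 vapor: z₂ = (0.5174, 0.2811, 0.1059, 0.0956).
Drum 2:
Material balance + equilibrium reduce to Σ zᵢ(Kᵢ−1)/(1+ψ₂(Kᵢ−1)) = 0.
g(0) = ΣzᵢKᵢ − 1 = 0.501 and g(1) = 1 − Σzᵢ/Kᵢ = -0.429, so a root lies in (0, 1).
Newton–Raphson from ψ₂ = 0.5:
  ψ₂ = 0.500: g = 0.1577, g' = -0.637 → ψ₂ = 0.748
  ψ₂ = 0.748: g = -0.0276, g' = -0.942 → ψ₂ = 0.718
  ψ₂ = 0.718: g = -0.0010, g' = -0.875 → ψ₂ = 0.717
Converged at ψ₂ = 0.717.
  chloroform: x = 0.276, y = 0.613
  benzene: x = 0.263, y = 0.288
  p-xylene: x = 0.238, y = 0.054
  n-nonane: x = 0.223, y = 0.045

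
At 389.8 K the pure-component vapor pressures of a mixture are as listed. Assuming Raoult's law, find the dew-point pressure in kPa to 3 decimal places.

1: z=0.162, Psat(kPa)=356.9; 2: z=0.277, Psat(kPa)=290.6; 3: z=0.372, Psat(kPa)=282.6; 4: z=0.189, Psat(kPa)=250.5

At the dew point ψ → 1, so Σzᵢ/Kᵢ = 1 with Kᵢ = Pᵢˢᵃᵗ/P ⇒ 1/P = Σzᵢ/Pᵢˢᵃᵗ.
1/P = 0.162/356.9 + 0.277/290.6 + 0.372/282.6 + 0.189/250.5 = 0.003478 ⇒ P = 287.526 kPa

Pdew = 287.526 kPa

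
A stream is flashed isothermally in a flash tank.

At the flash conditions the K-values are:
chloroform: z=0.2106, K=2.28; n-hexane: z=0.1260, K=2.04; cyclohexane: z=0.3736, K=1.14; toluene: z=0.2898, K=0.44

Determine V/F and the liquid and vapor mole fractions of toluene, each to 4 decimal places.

V/F = 0.6968, x_toluene = 0.4752, y_toluene = 0.2091

Newton iteration, V/F⁰ = 0.55:
  V/F = 0.5500: g = 0.05560, g' = -0.3701 → V/F = 0.7002
  V/F = 0.7002: g = -0.00137, g' = -0.3936 → V/F = 0.6968
Converged at V/F = 0.6968.
Compositions from xᵢ = zᵢ/(1+V/F(Kᵢ−1)), yᵢ = Kᵢxᵢ:
  chloroform: x = 0.1113, y = 0.2538
  n-hexane: x = 0.0731, y = 0.1490
  cyclohexane: x = 0.3404, y = 0.3881
  toluene: x = 0.4752, y = 0.2091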